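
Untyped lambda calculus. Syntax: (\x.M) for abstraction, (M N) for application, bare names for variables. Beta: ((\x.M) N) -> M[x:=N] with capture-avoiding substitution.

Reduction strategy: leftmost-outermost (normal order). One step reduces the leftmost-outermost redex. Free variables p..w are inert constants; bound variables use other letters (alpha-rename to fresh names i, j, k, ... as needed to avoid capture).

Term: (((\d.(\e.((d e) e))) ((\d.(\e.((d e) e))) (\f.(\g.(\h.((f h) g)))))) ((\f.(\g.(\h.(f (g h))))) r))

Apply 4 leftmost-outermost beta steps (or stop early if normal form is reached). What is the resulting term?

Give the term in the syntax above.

Answer: ((((\f.(\g.(\h.((f h) g)))) ((\f.(\g.(\h.(f (g h))))) r)) ((\f.(\g.(\h.(f (g h))))) r)) ((\f.(\g.(\h.(f (g h))))) r))

Derivation:
Step 0: (((\d.(\e.((d e) e))) ((\d.(\e.((d e) e))) (\f.(\g.(\h.((f h) g)))))) ((\f.(\g.(\h.(f (g h))))) r))
Step 1: ((\e.((((\d.(\e.((d e) e))) (\f.(\g.(\h.((f h) g))))) e) e)) ((\f.(\g.(\h.(f (g h))))) r))
Step 2: ((((\d.(\e.((d e) e))) (\f.(\g.(\h.((f h) g))))) ((\f.(\g.(\h.(f (g h))))) r)) ((\f.(\g.(\h.(f (g h))))) r))
Step 3: (((\e.(((\f.(\g.(\h.((f h) g)))) e) e)) ((\f.(\g.(\h.(f (g h))))) r)) ((\f.(\g.(\h.(f (g h))))) r))
Step 4: ((((\f.(\g.(\h.((f h) g)))) ((\f.(\g.(\h.(f (g h))))) r)) ((\f.(\g.(\h.(f (g h))))) r)) ((\f.(\g.(\h.(f (g h))))) r))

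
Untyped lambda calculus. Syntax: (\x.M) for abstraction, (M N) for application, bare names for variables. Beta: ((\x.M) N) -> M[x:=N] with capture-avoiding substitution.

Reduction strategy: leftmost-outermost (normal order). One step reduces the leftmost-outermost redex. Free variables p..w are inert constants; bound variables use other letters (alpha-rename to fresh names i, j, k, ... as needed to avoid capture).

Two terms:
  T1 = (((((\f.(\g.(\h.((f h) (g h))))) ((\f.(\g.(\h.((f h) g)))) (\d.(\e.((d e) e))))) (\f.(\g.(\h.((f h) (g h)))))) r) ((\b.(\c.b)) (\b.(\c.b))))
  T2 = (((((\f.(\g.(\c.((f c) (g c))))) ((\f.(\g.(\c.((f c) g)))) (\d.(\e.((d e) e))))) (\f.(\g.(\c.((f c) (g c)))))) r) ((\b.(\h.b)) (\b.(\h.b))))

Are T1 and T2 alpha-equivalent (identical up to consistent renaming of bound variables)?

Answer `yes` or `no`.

Term 1: (((((\f.(\g.(\h.((f h) (g h))))) ((\f.(\g.(\h.((f h) g)))) (\d.(\e.((d e) e))))) (\f.(\g.(\h.((f h) (g h)))))) r) ((\b.(\c.b)) (\b.(\c.b))))
Term 2: (((((\f.(\g.(\c.((f c) (g c))))) ((\f.(\g.(\c.((f c) g)))) (\d.(\e.((d e) e))))) (\f.(\g.(\c.((f c) (g c)))))) r) ((\b.(\h.b)) (\b.(\h.b))))
Alpha-equivalence: compare structure up to binder renaming.
Result: True

Answer: yes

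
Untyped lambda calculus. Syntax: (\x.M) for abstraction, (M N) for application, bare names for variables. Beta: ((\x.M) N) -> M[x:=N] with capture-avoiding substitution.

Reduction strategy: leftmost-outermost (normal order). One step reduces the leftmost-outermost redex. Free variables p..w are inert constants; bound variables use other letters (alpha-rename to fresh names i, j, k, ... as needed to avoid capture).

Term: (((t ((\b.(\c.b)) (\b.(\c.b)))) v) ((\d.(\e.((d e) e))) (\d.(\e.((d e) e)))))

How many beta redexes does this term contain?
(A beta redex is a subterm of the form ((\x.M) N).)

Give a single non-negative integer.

Answer: 2

Derivation:
Term: (((t ((\b.(\c.b)) (\b.(\c.b)))) v) ((\d.(\e.((d e) e))) (\d.(\e.((d e) e)))))
  Redex: ((\b.(\c.b)) (\b.(\c.b)))
  Redex: ((\d.(\e.((d e) e))) (\d.(\e.((d e) e))))
Total redexes: 2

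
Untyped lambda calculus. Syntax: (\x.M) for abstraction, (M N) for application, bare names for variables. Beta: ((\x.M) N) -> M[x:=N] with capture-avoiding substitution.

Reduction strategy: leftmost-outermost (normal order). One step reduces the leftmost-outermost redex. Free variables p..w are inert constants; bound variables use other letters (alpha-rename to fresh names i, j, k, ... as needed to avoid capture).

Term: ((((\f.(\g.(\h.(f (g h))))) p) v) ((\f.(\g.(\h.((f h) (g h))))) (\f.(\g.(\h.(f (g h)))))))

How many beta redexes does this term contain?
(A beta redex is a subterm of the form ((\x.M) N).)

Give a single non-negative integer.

Answer: 2

Derivation:
Term: ((((\f.(\g.(\h.(f (g h))))) p) v) ((\f.(\g.(\h.((f h) (g h))))) (\f.(\g.(\h.(f (g h)))))))
  Redex: ((\f.(\g.(\h.(f (g h))))) p)
  Redex: ((\f.(\g.(\h.((f h) (g h))))) (\f.(\g.(\h.(f (g h))))))
Total redexes: 2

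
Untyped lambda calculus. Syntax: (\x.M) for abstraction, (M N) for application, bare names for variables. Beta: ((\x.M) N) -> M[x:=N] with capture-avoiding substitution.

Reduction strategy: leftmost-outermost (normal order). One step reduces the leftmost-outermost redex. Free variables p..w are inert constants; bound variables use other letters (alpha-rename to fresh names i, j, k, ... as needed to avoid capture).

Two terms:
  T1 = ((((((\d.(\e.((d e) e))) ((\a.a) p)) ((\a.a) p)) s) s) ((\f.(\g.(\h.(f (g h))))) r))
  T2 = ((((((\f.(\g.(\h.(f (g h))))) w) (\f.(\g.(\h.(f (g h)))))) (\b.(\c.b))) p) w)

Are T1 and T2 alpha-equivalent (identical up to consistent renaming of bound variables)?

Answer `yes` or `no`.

Answer: no

Derivation:
Term 1: ((((((\d.(\e.((d e) e))) ((\a.a) p)) ((\a.a) p)) s) s) ((\f.(\g.(\h.(f (g h))))) r))
Term 2: ((((((\f.(\g.(\h.(f (g h))))) w) (\f.(\g.(\h.(f (g h)))))) (\b.(\c.b))) p) w)
Alpha-equivalence: compare structure up to binder renaming.
Result: False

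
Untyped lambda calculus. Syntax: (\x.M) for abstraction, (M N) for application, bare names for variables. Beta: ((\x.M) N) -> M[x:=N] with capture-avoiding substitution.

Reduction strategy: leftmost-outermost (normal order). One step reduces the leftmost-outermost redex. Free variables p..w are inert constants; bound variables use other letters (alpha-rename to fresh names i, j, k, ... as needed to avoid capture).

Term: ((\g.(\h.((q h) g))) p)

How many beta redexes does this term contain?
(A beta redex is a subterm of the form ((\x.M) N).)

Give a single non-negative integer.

Term: ((\g.(\h.((q h) g))) p)
  Redex: ((\g.(\h.((q h) g))) p)
Total redexes: 1

Answer: 1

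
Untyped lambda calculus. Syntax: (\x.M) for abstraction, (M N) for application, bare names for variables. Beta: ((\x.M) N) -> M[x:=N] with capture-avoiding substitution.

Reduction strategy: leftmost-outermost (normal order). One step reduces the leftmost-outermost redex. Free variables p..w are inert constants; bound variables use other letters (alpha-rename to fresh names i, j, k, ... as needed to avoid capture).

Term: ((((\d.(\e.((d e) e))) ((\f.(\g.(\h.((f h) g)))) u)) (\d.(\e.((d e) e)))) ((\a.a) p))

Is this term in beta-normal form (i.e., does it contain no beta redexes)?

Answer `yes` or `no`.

Answer: no

Derivation:
Term: ((((\d.(\e.((d e) e))) ((\f.(\g.(\h.((f h) g)))) u)) (\d.(\e.((d e) e)))) ((\a.a) p))
Found 3 beta redex(es).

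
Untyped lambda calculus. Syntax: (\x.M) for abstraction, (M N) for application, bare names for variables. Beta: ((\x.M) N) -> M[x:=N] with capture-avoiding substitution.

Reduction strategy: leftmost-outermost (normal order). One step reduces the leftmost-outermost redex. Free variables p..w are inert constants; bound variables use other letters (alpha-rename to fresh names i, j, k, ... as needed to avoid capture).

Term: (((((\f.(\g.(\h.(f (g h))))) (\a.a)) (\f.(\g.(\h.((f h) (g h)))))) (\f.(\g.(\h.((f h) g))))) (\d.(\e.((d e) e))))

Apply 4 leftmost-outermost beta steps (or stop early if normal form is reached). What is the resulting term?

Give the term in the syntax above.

Answer: (((\f.(\g.(\h.((f h) (g h))))) (\f.(\g.(\h.((f h) g))))) (\d.(\e.((d e) e))))

Derivation:
Step 0: (((((\f.(\g.(\h.(f (g h))))) (\a.a)) (\f.(\g.(\h.((f h) (g h)))))) (\f.(\g.(\h.((f h) g))))) (\d.(\e.((d e) e))))
Step 1: ((((\g.(\h.((\a.a) (g h)))) (\f.(\g.(\h.((f h) (g h)))))) (\f.(\g.(\h.((f h) g))))) (\d.(\e.((d e) e))))
Step 2: (((\h.((\a.a) ((\f.(\g.(\h.((f h) (g h))))) h))) (\f.(\g.(\h.((f h) g))))) (\d.(\e.((d e) e))))
Step 3: (((\a.a) ((\f.(\g.(\h.((f h) (g h))))) (\f.(\g.(\h.((f h) g)))))) (\d.(\e.((d e) e))))
Step 4: (((\f.(\g.(\h.((f h) (g h))))) (\f.(\g.(\h.((f h) g))))) (\d.(\e.((d e) e))))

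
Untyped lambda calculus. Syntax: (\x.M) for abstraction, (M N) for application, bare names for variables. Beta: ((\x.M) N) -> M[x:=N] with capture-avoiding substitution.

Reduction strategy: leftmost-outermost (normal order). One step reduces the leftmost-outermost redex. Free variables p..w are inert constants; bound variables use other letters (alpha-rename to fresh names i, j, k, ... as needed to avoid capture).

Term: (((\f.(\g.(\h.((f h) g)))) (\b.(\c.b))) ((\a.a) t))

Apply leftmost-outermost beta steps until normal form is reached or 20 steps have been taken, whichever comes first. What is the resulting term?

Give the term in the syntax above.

Answer: (\h.h)

Derivation:
Step 0: (((\f.(\g.(\h.((f h) g)))) (\b.(\c.b))) ((\a.a) t))
Step 1: ((\g.(\h.(((\b.(\c.b)) h) g))) ((\a.a) t))
Step 2: (\h.(((\b.(\c.b)) h) ((\a.a) t)))
Step 3: (\h.((\c.h) ((\a.a) t)))
Step 4: (\h.h)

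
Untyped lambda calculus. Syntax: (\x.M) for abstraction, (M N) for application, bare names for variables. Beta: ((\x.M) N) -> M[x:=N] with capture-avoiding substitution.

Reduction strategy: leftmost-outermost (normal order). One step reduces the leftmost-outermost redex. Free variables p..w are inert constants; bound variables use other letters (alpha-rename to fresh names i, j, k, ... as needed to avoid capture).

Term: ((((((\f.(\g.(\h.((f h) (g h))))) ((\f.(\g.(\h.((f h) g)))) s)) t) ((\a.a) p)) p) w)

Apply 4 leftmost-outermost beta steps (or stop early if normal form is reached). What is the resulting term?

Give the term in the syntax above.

Step 0: ((((((\f.(\g.(\h.((f h) (g h))))) ((\f.(\g.(\h.((f h) g)))) s)) t) ((\a.a) p)) p) w)
Step 1: (((((\g.(\h.((((\f.(\g.(\h.((f h) g)))) s) h) (g h)))) t) ((\a.a) p)) p) w)
Step 2: ((((\h.((((\f.(\g.(\h.((f h) g)))) s) h) (t h))) ((\a.a) p)) p) w)
Step 3: ((((((\f.(\g.(\h.((f h) g)))) s) ((\a.a) p)) (t ((\a.a) p))) p) w)
Step 4: (((((\g.(\h.((s h) g))) ((\a.a) p)) (t ((\a.a) p))) p) w)

Answer: (((((\g.(\h.((s h) g))) ((\a.a) p)) (t ((\a.a) p))) p) w)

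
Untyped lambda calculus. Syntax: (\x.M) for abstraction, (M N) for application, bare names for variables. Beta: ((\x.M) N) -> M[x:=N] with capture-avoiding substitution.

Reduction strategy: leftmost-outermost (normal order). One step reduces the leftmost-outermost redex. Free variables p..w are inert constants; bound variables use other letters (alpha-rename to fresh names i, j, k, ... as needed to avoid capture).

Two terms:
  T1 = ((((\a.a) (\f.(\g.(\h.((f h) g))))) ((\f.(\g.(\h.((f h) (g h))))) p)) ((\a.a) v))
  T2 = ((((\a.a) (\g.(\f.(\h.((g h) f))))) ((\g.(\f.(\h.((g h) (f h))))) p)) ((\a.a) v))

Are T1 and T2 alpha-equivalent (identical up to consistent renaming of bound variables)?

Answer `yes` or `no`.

Term 1: ((((\a.a) (\f.(\g.(\h.((f h) g))))) ((\f.(\g.(\h.((f h) (g h))))) p)) ((\a.a) v))
Term 2: ((((\a.a) (\g.(\f.(\h.((g h) f))))) ((\g.(\f.(\h.((g h) (f h))))) p)) ((\a.a) v))
Alpha-equivalence: compare structure up to binder renaming.
Result: True

Answer: yes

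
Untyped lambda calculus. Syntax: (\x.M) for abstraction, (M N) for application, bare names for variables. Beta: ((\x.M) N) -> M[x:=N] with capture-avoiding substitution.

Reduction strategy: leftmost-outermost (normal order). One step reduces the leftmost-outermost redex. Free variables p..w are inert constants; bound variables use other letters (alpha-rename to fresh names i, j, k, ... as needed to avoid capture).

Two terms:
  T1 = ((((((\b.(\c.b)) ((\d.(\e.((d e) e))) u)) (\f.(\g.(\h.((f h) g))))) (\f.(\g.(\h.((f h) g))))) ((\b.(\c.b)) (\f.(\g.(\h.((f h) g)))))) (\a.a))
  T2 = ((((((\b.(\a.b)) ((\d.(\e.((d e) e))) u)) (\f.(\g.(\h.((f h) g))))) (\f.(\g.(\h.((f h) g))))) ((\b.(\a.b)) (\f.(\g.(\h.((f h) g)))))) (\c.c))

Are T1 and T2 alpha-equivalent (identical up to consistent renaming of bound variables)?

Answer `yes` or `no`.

Term 1: ((((((\b.(\c.b)) ((\d.(\e.((d e) e))) u)) (\f.(\g.(\h.((f h) g))))) (\f.(\g.(\h.((f h) g))))) ((\b.(\c.b)) (\f.(\g.(\h.((f h) g)))))) (\a.a))
Term 2: ((((((\b.(\a.b)) ((\d.(\e.((d e) e))) u)) (\f.(\g.(\h.((f h) g))))) (\f.(\g.(\h.((f h) g))))) ((\b.(\a.b)) (\f.(\g.(\h.((f h) g)))))) (\c.c))
Alpha-equivalence: compare structure up to binder renaming.
Result: True

Answer: yes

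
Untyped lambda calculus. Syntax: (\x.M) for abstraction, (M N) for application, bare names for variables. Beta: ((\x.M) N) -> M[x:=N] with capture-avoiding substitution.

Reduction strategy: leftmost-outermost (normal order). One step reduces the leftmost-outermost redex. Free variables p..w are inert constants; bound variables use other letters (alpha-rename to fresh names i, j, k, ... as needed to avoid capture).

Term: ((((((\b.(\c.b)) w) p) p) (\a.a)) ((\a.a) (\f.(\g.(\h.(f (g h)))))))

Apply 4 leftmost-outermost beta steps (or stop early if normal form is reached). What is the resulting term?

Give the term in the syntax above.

Answer: (((w p) (\a.a)) (\f.(\g.(\h.(f (g h))))))

Derivation:
Step 0: ((((((\b.(\c.b)) w) p) p) (\a.a)) ((\a.a) (\f.(\g.(\h.(f (g h)))))))
Step 1: (((((\c.w) p) p) (\a.a)) ((\a.a) (\f.(\g.(\h.(f (g h)))))))
Step 2: (((w p) (\a.a)) ((\a.a) (\f.(\g.(\h.(f (g h)))))))
Step 3: (((w p) (\a.a)) (\f.(\g.(\h.(f (g h))))))
Step 4: (normal form reached)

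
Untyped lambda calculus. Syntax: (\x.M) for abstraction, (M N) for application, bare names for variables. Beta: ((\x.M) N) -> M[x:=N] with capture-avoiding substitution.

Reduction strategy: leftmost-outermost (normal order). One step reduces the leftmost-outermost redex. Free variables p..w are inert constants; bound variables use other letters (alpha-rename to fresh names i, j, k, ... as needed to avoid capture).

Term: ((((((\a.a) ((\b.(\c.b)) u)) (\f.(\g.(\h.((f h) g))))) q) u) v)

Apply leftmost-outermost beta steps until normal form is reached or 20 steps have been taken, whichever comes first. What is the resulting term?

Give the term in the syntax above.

Step 0: ((((((\a.a) ((\b.(\c.b)) u)) (\f.(\g.(\h.((f h) g))))) q) u) v)
Step 1: ((((((\b.(\c.b)) u) (\f.(\g.(\h.((f h) g))))) q) u) v)
Step 2: (((((\c.u) (\f.(\g.(\h.((f h) g))))) q) u) v)
Step 3: (((u q) u) v)

Answer: (((u q) u) v)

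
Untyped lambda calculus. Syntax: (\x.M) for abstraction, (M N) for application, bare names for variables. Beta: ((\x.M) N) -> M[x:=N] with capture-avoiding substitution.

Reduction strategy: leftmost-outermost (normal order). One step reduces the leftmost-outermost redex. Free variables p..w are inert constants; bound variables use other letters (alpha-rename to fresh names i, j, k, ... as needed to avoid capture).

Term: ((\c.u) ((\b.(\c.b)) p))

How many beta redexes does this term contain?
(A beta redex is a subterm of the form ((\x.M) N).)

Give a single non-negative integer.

Term: ((\c.u) ((\b.(\c.b)) p))
  Redex: ((\c.u) ((\b.(\c.b)) p))
  Redex: ((\b.(\c.b)) p)
Total redexes: 2

Answer: 2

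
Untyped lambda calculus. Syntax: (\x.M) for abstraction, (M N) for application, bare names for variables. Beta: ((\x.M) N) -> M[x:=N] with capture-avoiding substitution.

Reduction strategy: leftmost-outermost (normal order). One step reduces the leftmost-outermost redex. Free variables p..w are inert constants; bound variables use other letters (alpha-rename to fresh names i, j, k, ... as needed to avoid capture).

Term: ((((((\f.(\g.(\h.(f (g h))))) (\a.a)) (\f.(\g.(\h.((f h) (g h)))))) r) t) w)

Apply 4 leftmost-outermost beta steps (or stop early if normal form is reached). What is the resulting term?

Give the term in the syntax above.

Step 0: ((((((\f.(\g.(\h.(f (g h))))) (\a.a)) (\f.(\g.(\h.((f h) (g h)))))) r) t) w)
Step 1: (((((\g.(\h.((\a.a) (g h)))) (\f.(\g.(\h.((f h) (g h)))))) r) t) w)
Step 2: ((((\h.((\a.a) ((\f.(\g.(\h.((f h) (g h))))) h))) r) t) w)
Step 3: ((((\a.a) ((\f.(\g.(\h.((f h) (g h))))) r)) t) w)
Step 4: ((((\f.(\g.(\h.((f h) (g h))))) r) t) w)

Answer: ((((\f.(\g.(\h.((f h) (g h))))) r) t) w)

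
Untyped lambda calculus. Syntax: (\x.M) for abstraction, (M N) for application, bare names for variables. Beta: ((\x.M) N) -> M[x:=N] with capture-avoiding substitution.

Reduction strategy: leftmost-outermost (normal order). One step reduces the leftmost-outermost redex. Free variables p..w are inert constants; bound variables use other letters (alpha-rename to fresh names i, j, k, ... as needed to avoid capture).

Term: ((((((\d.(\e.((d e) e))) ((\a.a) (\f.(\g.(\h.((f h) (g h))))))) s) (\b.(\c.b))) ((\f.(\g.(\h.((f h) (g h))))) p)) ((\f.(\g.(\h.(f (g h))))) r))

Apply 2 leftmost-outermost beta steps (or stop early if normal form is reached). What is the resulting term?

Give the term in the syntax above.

Answer: (((((((\a.a) (\f.(\g.(\h.((f h) (g h)))))) s) s) (\b.(\c.b))) ((\f.(\g.(\h.((f h) (g h))))) p)) ((\f.(\g.(\h.(f (g h))))) r))

Derivation:
Step 0: ((((((\d.(\e.((d e) e))) ((\a.a) (\f.(\g.(\h.((f h) (g h))))))) s) (\b.(\c.b))) ((\f.(\g.(\h.((f h) (g h))))) p)) ((\f.(\g.(\h.(f (g h))))) r))
Step 1: (((((\e.((((\a.a) (\f.(\g.(\h.((f h) (g h)))))) e) e)) s) (\b.(\c.b))) ((\f.(\g.(\h.((f h) (g h))))) p)) ((\f.(\g.(\h.(f (g h))))) r))
Step 2: (((((((\a.a) (\f.(\g.(\h.((f h) (g h)))))) s) s) (\b.(\c.b))) ((\f.(\g.(\h.((f h) (g h))))) p)) ((\f.(\g.(\h.(f (g h))))) r))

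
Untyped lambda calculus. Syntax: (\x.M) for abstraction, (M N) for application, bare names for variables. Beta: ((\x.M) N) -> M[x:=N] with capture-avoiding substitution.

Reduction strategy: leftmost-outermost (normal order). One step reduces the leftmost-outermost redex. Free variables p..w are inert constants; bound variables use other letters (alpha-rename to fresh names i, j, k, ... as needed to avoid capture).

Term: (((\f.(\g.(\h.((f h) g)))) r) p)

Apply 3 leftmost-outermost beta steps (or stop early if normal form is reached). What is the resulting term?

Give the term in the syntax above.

Step 0: (((\f.(\g.(\h.((f h) g)))) r) p)
Step 1: ((\g.(\h.((r h) g))) p)
Step 2: (\h.((r h) p))
Step 3: (normal form reached)

Answer: (\h.((r h) p))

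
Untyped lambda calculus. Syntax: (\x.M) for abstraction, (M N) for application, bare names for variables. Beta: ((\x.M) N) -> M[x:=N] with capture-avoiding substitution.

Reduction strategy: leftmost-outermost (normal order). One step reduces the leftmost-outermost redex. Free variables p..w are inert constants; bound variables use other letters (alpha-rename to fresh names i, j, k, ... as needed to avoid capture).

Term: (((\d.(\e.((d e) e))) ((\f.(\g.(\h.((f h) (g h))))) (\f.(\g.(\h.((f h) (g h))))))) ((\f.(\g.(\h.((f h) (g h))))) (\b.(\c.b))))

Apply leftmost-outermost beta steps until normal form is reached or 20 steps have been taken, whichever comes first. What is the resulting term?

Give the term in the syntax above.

Answer: (\h.h)

Derivation:
Step 0: (((\d.(\e.((d e) e))) ((\f.(\g.(\h.((f h) (g h))))) (\f.(\g.(\h.((f h) (g h))))))) ((\f.(\g.(\h.((f h) (g h))))) (\b.(\c.b))))
Step 1: ((\e.((((\f.(\g.(\h.((f h) (g h))))) (\f.(\g.(\h.((f h) (g h)))))) e) e)) ((\f.(\g.(\h.((f h) (g h))))) (\b.(\c.b))))
Step 2: ((((\f.(\g.(\h.((f h) (g h))))) (\f.(\g.(\h.((f h) (g h)))))) ((\f.(\g.(\h.((f h) (g h))))) (\b.(\c.b)))) ((\f.(\g.(\h.((f h) (g h))))) (\b.(\c.b))))
Step 3: (((\g.(\h.(((\f.(\g.(\h.((f h) (g h))))) h) (g h)))) ((\f.(\g.(\h.((f h) (g h))))) (\b.(\c.b)))) ((\f.(\g.(\h.((f h) (g h))))) (\b.(\c.b))))
Step 4: ((\h.(((\f.(\g.(\h.((f h) (g h))))) h) (((\f.(\g.(\h.((f h) (g h))))) (\b.(\c.b))) h))) ((\f.(\g.(\h.((f h) (g h))))) (\b.(\c.b))))
Step 5: (((\f.(\g.(\h.((f h) (g h))))) ((\f.(\g.(\h.((f h) (g h))))) (\b.(\c.b)))) (((\f.(\g.(\h.((f h) (g h))))) (\b.(\c.b))) ((\f.(\g.(\h.((f h) (g h))))) (\b.(\c.b)))))
Step 6: ((\g.(\h.((((\f.(\g.(\h.((f h) (g h))))) (\b.(\c.b))) h) (g h)))) (((\f.(\g.(\h.((f h) (g h))))) (\b.(\c.b))) ((\f.(\g.(\h.((f h) (g h))))) (\b.(\c.b)))))
Step 7: (\h.((((\f.(\g.(\h.((f h) (g h))))) (\b.(\c.b))) h) ((((\f.(\g.(\h.((f h) (g h))))) (\b.(\c.b))) ((\f.(\g.(\h.((f h) (g h))))) (\b.(\c.b)))) h)))
Step 8: (\h.(((\g.(\h.(((\b.(\c.b)) h) (g h)))) h) ((((\f.(\g.(\h.((f h) (g h))))) (\b.(\c.b))) ((\f.(\g.(\h.((f h) (g h))))) (\b.(\c.b)))) h)))
Step 9: (\h.((\i.(((\b.(\c.b)) i) (h i))) ((((\f.(\g.(\h.((f h) (g h))))) (\b.(\c.b))) ((\f.(\g.(\h.((f h) (g h))))) (\b.(\c.b)))) h)))
Step 10: (\h.(((\b.(\c.b)) ((((\f.(\g.(\h.((f h) (g h))))) (\b.(\c.b))) ((\f.(\g.(\h.((f h) (g h))))) (\b.(\c.b)))) h)) (h ((((\f.(\g.(\h.((f h) (g h))))) (\b.(\c.b))) ((\f.(\g.(\h.((f h) (g h))))) (\b.(\c.b)))) h))))
Step 11: (\h.((\c.((((\f.(\g.(\h.((f h) (g h))))) (\b.(\c.b))) ((\f.(\g.(\h.((f h) (g h))))) (\b.(\c.b)))) h)) (h ((((\f.(\g.(\h.((f h) (g h))))) (\b.(\c.b))) ((\f.(\g.(\h.((f h) (g h))))) (\b.(\c.b)))) h))))
Step 12: (\h.((((\f.(\g.(\h.((f h) (g h))))) (\b.(\c.b))) ((\f.(\g.(\h.((f h) (g h))))) (\b.(\c.b)))) h))
Step 13: (\h.(((\g.(\h.(((\b.(\c.b)) h) (g h)))) ((\f.(\g.(\h.((f h) (g h))))) (\b.(\c.b)))) h))
Step 14: (\h.((\h.(((\b.(\c.b)) h) (((\f.(\g.(\h.((f h) (g h))))) (\b.(\c.b))) h))) h))
Step 15: (\h.(((\b.(\c.b)) h) (((\f.(\g.(\h.((f h) (g h))))) (\b.(\c.b))) h)))
Step 16: (\h.((\c.h) (((\f.(\g.(\h.((f h) (g h))))) (\b.(\c.b))) h)))
Step 17: (\h.h)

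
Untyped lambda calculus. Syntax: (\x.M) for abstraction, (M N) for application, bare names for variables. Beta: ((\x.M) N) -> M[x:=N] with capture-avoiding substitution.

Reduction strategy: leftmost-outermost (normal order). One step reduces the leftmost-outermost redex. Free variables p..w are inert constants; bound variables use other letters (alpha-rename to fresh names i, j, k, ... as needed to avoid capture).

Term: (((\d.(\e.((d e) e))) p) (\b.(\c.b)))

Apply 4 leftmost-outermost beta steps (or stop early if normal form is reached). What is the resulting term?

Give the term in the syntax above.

Step 0: (((\d.(\e.((d e) e))) p) (\b.(\c.b)))
Step 1: ((\e.((p e) e)) (\b.(\c.b)))
Step 2: ((p (\b.(\c.b))) (\b.(\c.b)))
Step 3: (normal form reached)

Answer: ((p (\b.(\c.b))) (\b.(\c.b)))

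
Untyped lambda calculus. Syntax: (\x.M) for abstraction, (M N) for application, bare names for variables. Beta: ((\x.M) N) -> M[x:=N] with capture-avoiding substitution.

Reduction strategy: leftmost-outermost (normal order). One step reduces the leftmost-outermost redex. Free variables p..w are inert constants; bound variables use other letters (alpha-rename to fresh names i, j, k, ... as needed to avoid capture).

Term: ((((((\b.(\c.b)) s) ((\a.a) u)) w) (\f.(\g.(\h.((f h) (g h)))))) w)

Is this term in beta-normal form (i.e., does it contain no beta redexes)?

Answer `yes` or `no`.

Term: ((((((\b.(\c.b)) s) ((\a.a) u)) w) (\f.(\g.(\h.((f h) (g h)))))) w)
Found 2 beta redex(es).

Answer: no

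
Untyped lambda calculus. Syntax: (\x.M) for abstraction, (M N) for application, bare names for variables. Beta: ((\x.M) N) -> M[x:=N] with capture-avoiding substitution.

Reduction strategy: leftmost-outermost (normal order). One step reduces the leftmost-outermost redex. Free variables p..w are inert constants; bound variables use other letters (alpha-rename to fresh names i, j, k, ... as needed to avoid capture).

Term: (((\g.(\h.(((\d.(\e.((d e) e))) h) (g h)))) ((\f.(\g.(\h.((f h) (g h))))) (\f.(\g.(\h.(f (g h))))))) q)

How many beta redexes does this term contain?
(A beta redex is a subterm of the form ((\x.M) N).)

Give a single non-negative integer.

Answer: 3

Derivation:
Term: (((\g.(\h.(((\d.(\e.((d e) e))) h) (g h)))) ((\f.(\g.(\h.((f h) (g h))))) (\f.(\g.(\h.(f (g h))))))) q)
  Redex: ((\g.(\h.(((\d.(\e.((d e) e))) h) (g h)))) ((\f.(\g.(\h.((f h) (g h))))) (\f.(\g.(\h.(f (g h)))))))
  Redex: ((\d.(\e.((d e) e))) h)
  Redex: ((\f.(\g.(\h.((f h) (g h))))) (\f.(\g.(\h.(f (g h))))))
Total redexes: 3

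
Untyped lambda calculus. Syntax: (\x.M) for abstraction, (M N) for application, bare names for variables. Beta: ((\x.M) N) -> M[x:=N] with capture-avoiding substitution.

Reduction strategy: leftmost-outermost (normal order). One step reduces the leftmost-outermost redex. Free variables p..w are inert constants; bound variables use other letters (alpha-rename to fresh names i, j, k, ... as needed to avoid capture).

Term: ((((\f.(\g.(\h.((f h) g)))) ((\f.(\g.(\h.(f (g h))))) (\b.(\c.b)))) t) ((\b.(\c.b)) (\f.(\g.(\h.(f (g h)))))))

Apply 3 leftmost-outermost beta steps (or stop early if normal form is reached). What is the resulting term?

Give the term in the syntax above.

Answer: ((((\f.(\g.(\h.(f (g h))))) (\b.(\c.b))) ((\b.(\c.b)) (\f.(\g.(\h.(f (g h))))))) t)

Derivation:
Step 0: ((((\f.(\g.(\h.((f h) g)))) ((\f.(\g.(\h.(f (g h))))) (\b.(\c.b)))) t) ((\b.(\c.b)) (\f.(\g.(\h.(f (g h)))))))
Step 1: (((\g.(\h.((((\f.(\g.(\h.(f (g h))))) (\b.(\c.b))) h) g))) t) ((\b.(\c.b)) (\f.(\g.(\h.(f (g h)))))))
Step 2: ((\h.((((\f.(\g.(\h.(f (g h))))) (\b.(\c.b))) h) t)) ((\b.(\c.b)) (\f.(\g.(\h.(f (g h)))))))
Step 3: ((((\f.(\g.(\h.(f (g h))))) (\b.(\c.b))) ((\b.(\c.b)) (\f.(\g.(\h.(f (g h))))))) t)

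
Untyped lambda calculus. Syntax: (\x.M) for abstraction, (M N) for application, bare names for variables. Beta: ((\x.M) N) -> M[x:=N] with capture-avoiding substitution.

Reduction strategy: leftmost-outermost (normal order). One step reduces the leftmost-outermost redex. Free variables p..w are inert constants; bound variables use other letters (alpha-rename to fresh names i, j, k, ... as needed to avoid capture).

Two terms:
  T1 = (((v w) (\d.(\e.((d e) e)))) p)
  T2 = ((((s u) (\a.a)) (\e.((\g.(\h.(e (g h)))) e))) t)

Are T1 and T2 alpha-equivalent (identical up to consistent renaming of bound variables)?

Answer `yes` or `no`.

Answer: no

Derivation:
Term 1: (((v w) (\d.(\e.((d e) e)))) p)
Term 2: ((((s u) (\a.a)) (\e.((\g.(\h.(e (g h)))) e))) t)
Alpha-equivalence: compare structure up to binder renaming.
Result: False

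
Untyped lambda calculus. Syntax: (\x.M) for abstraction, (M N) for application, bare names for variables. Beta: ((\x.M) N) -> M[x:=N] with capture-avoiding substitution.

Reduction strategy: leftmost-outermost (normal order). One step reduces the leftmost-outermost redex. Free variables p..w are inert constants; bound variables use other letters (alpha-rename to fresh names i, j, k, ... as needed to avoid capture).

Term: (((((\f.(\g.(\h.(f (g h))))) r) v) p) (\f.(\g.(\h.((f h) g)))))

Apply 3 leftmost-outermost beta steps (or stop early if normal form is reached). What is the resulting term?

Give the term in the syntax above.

Answer: ((r (v p)) (\f.(\g.(\h.((f h) g)))))

Derivation:
Step 0: (((((\f.(\g.(\h.(f (g h))))) r) v) p) (\f.(\g.(\h.((f h) g)))))
Step 1: ((((\g.(\h.(r (g h)))) v) p) (\f.(\g.(\h.((f h) g)))))
Step 2: (((\h.(r (v h))) p) (\f.(\g.(\h.((f h) g)))))
Step 3: ((r (v p)) (\f.(\g.(\h.((f h) g)))))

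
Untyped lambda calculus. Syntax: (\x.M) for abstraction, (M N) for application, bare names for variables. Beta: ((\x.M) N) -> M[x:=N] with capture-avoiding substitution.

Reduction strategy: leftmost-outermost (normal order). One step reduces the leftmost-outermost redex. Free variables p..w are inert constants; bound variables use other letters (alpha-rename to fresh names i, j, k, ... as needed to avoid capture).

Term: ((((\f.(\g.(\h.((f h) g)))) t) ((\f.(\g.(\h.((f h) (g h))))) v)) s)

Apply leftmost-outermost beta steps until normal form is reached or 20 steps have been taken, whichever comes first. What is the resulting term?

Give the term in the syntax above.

Step 0: ((((\f.(\g.(\h.((f h) g)))) t) ((\f.(\g.(\h.((f h) (g h))))) v)) s)
Step 1: (((\g.(\h.((t h) g))) ((\f.(\g.(\h.((f h) (g h))))) v)) s)
Step 2: ((\h.((t h) ((\f.(\g.(\h.((f h) (g h))))) v))) s)
Step 3: ((t s) ((\f.(\g.(\h.((f h) (g h))))) v))
Step 4: ((t s) (\g.(\h.((v h) (g h)))))

Answer: ((t s) (\g.(\h.((v h) (g h)))))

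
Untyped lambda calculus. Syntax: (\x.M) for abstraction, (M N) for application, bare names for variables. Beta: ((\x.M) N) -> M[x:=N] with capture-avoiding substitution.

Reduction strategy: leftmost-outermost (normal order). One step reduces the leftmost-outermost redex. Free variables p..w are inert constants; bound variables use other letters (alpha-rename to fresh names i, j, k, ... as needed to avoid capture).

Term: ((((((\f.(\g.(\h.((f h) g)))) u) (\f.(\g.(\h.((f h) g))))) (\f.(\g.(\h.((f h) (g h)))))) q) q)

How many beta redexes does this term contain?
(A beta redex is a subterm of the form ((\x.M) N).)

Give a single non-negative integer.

Term: ((((((\f.(\g.(\h.((f h) g)))) u) (\f.(\g.(\h.((f h) g))))) (\f.(\g.(\h.((f h) (g h)))))) q) q)
  Redex: ((\f.(\g.(\h.((f h) g)))) u)
Total redexes: 1

Answer: 1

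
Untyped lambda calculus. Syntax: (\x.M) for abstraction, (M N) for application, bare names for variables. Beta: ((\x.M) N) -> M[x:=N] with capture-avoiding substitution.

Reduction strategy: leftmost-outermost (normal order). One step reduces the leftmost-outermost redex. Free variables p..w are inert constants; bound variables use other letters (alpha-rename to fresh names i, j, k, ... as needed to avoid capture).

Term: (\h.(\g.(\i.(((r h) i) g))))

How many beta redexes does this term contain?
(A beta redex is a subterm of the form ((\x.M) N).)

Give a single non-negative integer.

Term: (\h.(\g.(\i.(((r h) i) g))))
  (no redexes)
Total redexes: 0

Answer: 0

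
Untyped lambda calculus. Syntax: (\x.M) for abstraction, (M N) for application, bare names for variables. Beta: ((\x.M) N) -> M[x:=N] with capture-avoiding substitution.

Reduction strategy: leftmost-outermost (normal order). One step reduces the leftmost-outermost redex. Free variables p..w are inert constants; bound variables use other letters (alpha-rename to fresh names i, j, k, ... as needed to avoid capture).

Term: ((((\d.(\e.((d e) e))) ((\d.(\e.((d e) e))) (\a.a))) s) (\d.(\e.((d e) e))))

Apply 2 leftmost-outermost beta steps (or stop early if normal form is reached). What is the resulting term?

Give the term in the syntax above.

Answer: (((((\d.(\e.((d e) e))) (\a.a)) s) s) (\d.(\e.((d e) e))))

Derivation:
Step 0: ((((\d.(\e.((d e) e))) ((\d.(\e.((d e) e))) (\a.a))) s) (\d.(\e.((d e) e))))
Step 1: (((\e.((((\d.(\e.((d e) e))) (\a.a)) e) e)) s) (\d.(\e.((d e) e))))
Step 2: (((((\d.(\e.((d e) e))) (\a.a)) s) s) (\d.(\e.((d e) e))))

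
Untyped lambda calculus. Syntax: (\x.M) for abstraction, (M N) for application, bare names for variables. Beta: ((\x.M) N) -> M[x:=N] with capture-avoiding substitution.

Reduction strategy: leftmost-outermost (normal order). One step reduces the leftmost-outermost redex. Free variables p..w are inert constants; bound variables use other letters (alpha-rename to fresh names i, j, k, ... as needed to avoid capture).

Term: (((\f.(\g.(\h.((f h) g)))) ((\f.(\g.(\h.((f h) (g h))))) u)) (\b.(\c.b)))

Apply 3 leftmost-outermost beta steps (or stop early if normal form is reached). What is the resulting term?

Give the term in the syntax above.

Answer: (\h.(((\g.(\h.((u h) (g h)))) h) (\b.(\c.b))))

Derivation:
Step 0: (((\f.(\g.(\h.((f h) g)))) ((\f.(\g.(\h.((f h) (g h))))) u)) (\b.(\c.b)))
Step 1: ((\g.(\h.((((\f.(\g.(\h.((f h) (g h))))) u) h) g))) (\b.(\c.b)))
Step 2: (\h.((((\f.(\g.(\h.((f h) (g h))))) u) h) (\b.(\c.b))))
Step 3: (\h.(((\g.(\h.((u h) (g h)))) h) (\b.(\c.b))))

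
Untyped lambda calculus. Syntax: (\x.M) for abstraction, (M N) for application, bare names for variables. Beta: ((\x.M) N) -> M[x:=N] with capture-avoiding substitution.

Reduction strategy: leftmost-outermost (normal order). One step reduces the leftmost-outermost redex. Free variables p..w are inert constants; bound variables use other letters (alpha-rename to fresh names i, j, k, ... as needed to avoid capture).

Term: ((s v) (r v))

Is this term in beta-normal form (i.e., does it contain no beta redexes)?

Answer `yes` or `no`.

Answer: yes

Derivation:
Term: ((s v) (r v))
No beta redexes found.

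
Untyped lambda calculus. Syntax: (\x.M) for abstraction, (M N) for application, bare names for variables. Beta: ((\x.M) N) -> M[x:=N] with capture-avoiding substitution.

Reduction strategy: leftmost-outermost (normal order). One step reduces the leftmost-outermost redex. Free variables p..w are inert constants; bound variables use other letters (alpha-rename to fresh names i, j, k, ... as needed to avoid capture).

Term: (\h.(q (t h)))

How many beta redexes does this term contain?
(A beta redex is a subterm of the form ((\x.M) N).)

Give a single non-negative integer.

Term: (\h.(q (t h)))
  (no redexes)
Total redexes: 0

Answer: 0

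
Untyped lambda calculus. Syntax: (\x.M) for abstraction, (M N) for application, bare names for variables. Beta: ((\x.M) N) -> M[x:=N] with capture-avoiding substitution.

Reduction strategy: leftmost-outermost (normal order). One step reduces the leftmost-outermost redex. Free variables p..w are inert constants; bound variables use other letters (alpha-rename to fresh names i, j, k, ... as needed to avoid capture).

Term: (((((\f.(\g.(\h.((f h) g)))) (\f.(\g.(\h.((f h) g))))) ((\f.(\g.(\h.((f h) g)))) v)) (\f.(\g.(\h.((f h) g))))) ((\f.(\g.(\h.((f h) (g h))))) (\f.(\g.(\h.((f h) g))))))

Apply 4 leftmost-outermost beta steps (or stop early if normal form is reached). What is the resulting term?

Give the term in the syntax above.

Answer: (((\g.(\h.(((\f.(\g.(\h.((f h) g)))) h) g))) ((\f.(\g.(\h.((f h) g)))) v)) ((\f.(\g.(\h.((f h) (g h))))) (\f.(\g.(\h.((f h) g))))))

Derivation:
Step 0: (((((\f.(\g.(\h.((f h) g)))) (\f.(\g.(\h.((f h) g))))) ((\f.(\g.(\h.((f h) g)))) v)) (\f.(\g.(\h.((f h) g))))) ((\f.(\g.(\h.((f h) (g h))))) (\f.(\g.(\h.((f h) g))))))
Step 1: ((((\g.(\h.(((\f.(\g.(\h.((f h) g)))) h) g))) ((\f.(\g.(\h.((f h) g)))) v)) (\f.(\g.(\h.((f h) g))))) ((\f.(\g.(\h.((f h) (g h))))) (\f.(\g.(\h.((f h) g))))))
Step 2: (((\h.(((\f.(\g.(\h.((f h) g)))) h) ((\f.(\g.(\h.((f h) g)))) v))) (\f.(\g.(\h.((f h) g))))) ((\f.(\g.(\h.((f h) (g h))))) (\f.(\g.(\h.((f h) g))))))
Step 3: ((((\f.(\g.(\h.((f h) g)))) (\f.(\g.(\h.((f h) g))))) ((\f.(\g.(\h.((f h) g)))) v)) ((\f.(\g.(\h.((f h) (g h))))) (\f.(\g.(\h.((f h) g))))))
Step 4: (((\g.(\h.(((\f.(\g.(\h.((f h) g)))) h) g))) ((\f.(\g.(\h.((f h) g)))) v)) ((\f.(\g.(\h.((f h) (g h))))) (\f.(\g.(\h.((f h) g))))))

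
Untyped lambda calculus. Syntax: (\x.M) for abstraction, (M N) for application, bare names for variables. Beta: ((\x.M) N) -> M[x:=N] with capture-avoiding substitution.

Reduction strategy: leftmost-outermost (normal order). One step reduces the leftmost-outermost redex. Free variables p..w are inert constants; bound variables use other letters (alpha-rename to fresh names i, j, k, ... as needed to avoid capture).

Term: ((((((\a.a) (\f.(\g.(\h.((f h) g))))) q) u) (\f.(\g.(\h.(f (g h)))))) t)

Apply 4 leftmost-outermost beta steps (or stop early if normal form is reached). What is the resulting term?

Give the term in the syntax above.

Step 0: ((((((\a.a) (\f.(\g.(\h.((f h) g))))) q) u) (\f.(\g.(\h.(f (g h)))))) t)
Step 1: (((((\f.(\g.(\h.((f h) g)))) q) u) (\f.(\g.(\h.(f (g h)))))) t)
Step 2: ((((\g.(\h.((q h) g))) u) (\f.(\g.(\h.(f (g h)))))) t)
Step 3: (((\h.((q h) u)) (\f.(\g.(\h.(f (g h)))))) t)
Step 4: (((q (\f.(\g.(\h.(f (g h)))))) u) t)

Answer: (((q (\f.(\g.(\h.(f (g h)))))) u) t)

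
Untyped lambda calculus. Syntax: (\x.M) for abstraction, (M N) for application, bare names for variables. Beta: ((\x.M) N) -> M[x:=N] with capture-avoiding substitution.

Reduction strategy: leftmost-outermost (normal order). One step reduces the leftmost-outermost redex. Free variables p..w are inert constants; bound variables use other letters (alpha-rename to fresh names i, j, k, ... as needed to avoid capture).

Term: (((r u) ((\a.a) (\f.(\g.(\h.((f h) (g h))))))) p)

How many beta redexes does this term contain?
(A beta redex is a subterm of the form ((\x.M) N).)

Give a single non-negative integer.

Answer: 1

Derivation:
Term: (((r u) ((\a.a) (\f.(\g.(\h.((f h) (g h))))))) p)
  Redex: ((\a.a) (\f.(\g.(\h.((f h) (g h))))))
Total redexes: 1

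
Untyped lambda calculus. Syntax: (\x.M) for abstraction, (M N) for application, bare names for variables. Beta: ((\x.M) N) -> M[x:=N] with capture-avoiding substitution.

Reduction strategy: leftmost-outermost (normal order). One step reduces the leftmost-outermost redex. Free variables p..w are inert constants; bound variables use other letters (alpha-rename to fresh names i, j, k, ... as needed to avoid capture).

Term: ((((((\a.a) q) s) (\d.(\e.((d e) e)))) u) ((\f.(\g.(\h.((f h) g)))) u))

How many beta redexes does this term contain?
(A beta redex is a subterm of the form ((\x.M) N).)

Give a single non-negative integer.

Term: ((((((\a.a) q) s) (\d.(\e.((d e) e)))) u) ((\f.(\g.(\h.((f h) g)))) u))
  Redex: ((\a.a) q)
  Redex: ((\f.(\g.(\h.((f h) g)))) u)
Total redexes: 2

Answer: 2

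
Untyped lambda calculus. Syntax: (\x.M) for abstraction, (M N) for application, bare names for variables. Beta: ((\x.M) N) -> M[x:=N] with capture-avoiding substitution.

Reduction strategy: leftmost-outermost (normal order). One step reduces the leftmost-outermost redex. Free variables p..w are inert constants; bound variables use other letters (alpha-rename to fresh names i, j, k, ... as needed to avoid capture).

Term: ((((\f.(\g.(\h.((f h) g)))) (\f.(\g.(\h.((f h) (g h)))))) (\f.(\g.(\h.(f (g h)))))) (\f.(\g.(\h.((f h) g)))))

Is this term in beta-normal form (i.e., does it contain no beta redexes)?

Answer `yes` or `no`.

Term: ((((\f.(\g.(\h.((f h) g)))) (\f.(\g.(\h.((f h) (g h)))))) (\f.(\g.(\h.(f (g h)))))) (\f.(\g.(\h.((f h) g)))))
Found 1 beta redex(es).

Answer: no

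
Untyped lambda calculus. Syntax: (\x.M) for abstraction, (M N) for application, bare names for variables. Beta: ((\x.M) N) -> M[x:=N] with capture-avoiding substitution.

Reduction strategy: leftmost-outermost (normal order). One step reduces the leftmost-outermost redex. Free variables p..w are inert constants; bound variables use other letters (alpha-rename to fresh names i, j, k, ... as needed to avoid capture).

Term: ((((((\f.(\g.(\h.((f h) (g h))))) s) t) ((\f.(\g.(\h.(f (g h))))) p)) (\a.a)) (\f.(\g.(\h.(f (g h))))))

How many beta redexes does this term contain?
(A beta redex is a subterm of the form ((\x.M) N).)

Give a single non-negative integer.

Term: ((((((\f.(\g.(\h.((f h) (g h))))) s) t) ((\f.(\g.(\h.(f (g h))))) p)) (\a.a)) (\f.(\g.(\h.(f (g h))))))
  Redex: ((\f.(\g.(\h.((f h) (g h))))) s)
  Redex: ((\f.(\g.(\h.(f (g h))))) p)
Total redexes: 2

Answer: 2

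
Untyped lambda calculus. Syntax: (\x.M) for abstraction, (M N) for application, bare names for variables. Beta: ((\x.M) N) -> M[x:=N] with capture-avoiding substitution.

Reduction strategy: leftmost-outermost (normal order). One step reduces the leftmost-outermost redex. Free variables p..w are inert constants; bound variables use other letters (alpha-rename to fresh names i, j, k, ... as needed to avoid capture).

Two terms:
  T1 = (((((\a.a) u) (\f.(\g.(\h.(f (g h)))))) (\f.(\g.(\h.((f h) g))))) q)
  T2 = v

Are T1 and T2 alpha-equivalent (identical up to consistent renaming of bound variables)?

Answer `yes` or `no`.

Answer: no

Derivation:
Term 1: (((((\a.a) u) (\f.(\g.(\h.(f (g h)))))) (\f.(\g.(\h.((f h) g))))) q)
Term 2: v
Alpha-equivalence: compare structure up to binder renaming.
Result: False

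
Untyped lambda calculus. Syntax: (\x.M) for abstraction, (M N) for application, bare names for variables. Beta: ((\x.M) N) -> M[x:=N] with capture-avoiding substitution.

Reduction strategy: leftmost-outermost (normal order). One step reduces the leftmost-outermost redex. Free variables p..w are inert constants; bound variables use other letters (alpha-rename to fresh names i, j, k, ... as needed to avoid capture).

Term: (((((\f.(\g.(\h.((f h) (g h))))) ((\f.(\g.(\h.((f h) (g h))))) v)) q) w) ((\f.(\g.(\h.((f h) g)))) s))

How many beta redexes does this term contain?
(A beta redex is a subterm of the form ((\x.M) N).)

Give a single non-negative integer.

Term: (((((\f.(\g.(\h.((f h) (g h))))) ((\f.(\g.(\h.((f h) (g h))))) v)) q) w) ((\f.(\g.(\h.((f h) g)))) s))
  Redex: ((\f.(\g.(\h.((f h) (g h))))) ((\f.(\g.(\h.((f h) (g h))))) v))
  Redex: ((\f.(\g.(\h.((f h) (g h))))) v)
  Redex: ((\f.(\g.(\h.((f h) g)))) s)
Total redexes: 3

Answer: 3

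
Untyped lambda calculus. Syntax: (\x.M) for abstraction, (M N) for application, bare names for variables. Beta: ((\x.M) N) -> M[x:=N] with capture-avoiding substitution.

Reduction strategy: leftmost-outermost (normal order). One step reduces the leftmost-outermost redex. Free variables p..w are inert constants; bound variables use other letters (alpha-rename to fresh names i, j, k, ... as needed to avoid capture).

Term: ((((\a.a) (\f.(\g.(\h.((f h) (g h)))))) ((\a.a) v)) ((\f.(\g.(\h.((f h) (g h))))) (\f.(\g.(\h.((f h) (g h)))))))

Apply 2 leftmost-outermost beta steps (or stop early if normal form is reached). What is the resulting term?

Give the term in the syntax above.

Step 0: ((((\a.a) (\f.(\g.(\h.((f h) (g h)))))) ((\a.a) v)) ((\f.(\g.(\h.((f h) (g h))))) (\f.(\g.(\h.((f h) (g h)))))))
Step 1: (((\f.(\g.(\h.((f h) (g h))))) ((\a.a) v)) ((\f.(\g.(\h.((f h) (g h))))) (\f.(\g.(\h.((f h) (g h)))))))
Step 2: ((\g.(\h.((((\a.a) v) h) (g h)))) ((\f.(\g.(\h.((f h) (g h))))) (\f.(\g.(\h.((f h) (g h)))))))

Answer: ((\g.(\h.((((\a.a) v) h) (g h)))) ((\f.(\g.(\h.((f h) (g h))))) (\f.(\g.(\h.((f h) (g h)))))))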